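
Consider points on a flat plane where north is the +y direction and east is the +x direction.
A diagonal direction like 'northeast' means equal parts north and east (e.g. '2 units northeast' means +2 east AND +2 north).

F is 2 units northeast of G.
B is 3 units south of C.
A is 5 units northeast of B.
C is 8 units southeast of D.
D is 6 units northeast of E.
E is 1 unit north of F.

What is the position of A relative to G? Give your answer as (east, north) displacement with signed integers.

Answer: A is at (east=21, north=3) relative to G.

Derivation:
Place G at the origin (east=0, north=0).
  F is 2 units northeast of G: delta (east=+2, north=+2); F at (east=2, north=2).
  E is 1 unit north of F: delta (east=+0, north=+1); E at (east=2, north=3).
  D is 6 units northeast of E: delta (east=+6, north=+6); D at (east=8, north=9).
  C is 8 units southeast of D: delta (east=+8, north=-8); C at (east=16, north=1).
  B is 3 units south of C: delta (east=+0, north=-3); B at (east=16, north=-2).
  A is 5 units northeast of B: delta (east=+5, north=+5); A at (east=21, north=3).
Therefore A relative to G: (east=21, north=3).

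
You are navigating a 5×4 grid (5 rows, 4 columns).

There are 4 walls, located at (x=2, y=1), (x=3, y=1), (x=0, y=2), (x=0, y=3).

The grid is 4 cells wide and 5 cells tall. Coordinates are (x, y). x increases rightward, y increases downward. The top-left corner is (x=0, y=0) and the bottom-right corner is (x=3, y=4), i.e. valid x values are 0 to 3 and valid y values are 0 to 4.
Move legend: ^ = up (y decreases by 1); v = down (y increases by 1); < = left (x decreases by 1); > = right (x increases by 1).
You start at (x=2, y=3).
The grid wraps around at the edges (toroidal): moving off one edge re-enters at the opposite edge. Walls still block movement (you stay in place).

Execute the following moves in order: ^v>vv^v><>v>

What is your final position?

Answer: Final position: (x=1, y=1)

Derivation:
Start: (x=2, y=3)
  ^ (up): (x=2, y=3) -> (x=2, y=2)
  v (down): (x=2, y=2) -> (x=2, y=3)
  > (right): (x=2, y=3) -> (x=3, y=3)
  v (down): (x=3, y=3) -> (x=3, y=4)
  v (down): (x=3, y=4) -> (x=3, y=0)
  ^ (up): (x=3, y=0) -> (x=3, y=4)
  v (down): (x=3, y=4) -> (x=3, y=0)
  > (right): (x=3, y=0) -> (x=0, y=0)
  < (left): (x=0, y=0) -> (x=3, y=0)
  > (right): (x=3, y=0) -> (x=0, y=0)
  v (down): (x=0, y=0) -> (x=0, y=1)
  > (right): (x=0, y=1) -> (x=1, y=1)
Final: (x=1, y=1)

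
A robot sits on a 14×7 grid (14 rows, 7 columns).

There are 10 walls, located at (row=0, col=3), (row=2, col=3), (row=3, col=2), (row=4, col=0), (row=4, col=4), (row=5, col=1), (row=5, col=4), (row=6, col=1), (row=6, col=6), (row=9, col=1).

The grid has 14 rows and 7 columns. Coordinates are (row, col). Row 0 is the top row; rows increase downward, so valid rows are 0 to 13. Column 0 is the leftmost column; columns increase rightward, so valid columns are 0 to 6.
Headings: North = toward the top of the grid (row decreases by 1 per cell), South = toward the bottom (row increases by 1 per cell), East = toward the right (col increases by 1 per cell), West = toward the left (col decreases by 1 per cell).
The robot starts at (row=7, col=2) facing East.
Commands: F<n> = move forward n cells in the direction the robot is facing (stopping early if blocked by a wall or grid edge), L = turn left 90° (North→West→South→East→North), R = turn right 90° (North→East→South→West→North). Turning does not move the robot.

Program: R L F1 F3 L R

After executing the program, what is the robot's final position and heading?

Answer: Final position: (row=7, col=6), facing East

Derivation:
Start: (row=7, col=2), facing East
  R: turn right, now facing South
  L: turn left, now facing East
  F1: move forward 1, now at (row=7, col=3)
  F3: move forward 3, now at (row=7, col=6)
  L: turn left, now facing North
  R: turn right, now facing East
Final: (row=7, col=6), facing East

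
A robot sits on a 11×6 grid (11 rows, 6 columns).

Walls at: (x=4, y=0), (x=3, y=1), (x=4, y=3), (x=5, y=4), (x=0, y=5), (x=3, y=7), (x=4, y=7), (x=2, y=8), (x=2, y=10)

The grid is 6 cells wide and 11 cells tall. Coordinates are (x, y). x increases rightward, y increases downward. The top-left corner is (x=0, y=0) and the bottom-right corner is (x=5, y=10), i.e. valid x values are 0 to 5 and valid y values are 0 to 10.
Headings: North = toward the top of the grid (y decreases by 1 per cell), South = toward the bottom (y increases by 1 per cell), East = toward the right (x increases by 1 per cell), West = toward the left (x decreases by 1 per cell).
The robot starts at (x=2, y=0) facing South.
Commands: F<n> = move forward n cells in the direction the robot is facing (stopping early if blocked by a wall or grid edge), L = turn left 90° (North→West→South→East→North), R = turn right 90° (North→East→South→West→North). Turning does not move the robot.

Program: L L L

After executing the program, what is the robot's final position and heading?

Start: (x=2, y=0), facing South
  L: turn left, now facing East
  L: turn left, now facing North
  L: turn left, now facing West
Final: (x=2, y=0), facing West

Answer: Final position: (x=2, y=0), facing West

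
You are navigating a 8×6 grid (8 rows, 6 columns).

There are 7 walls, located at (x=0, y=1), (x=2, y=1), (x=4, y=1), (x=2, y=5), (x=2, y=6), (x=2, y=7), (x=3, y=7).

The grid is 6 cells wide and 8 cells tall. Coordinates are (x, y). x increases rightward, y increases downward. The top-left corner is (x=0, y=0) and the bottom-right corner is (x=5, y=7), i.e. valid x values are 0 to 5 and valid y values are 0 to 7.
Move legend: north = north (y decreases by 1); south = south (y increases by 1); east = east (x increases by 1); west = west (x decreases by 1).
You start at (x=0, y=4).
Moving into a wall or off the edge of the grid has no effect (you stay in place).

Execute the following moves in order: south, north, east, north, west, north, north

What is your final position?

Start: (x=0, y=4)
  south (south): (x=0, y=4) -> (x=0, y=5)
  north (north): (x=0, y=5) -> (x=0, y=4)
  east (east): (x=0, y=4) -> (x=1, y=4)
  north (north): (x=1, y=4) -> (x=1, y=3)
  west (west): (x=1, y=3) -> (x=0, y=3)
  north (north): (x=0, y=3) -> (x=0, y=2)
  north (north): blocked, stay at (x=0, y=2)
Final: (x=0, y=2)

Answer: Final position: (x=0, y=2)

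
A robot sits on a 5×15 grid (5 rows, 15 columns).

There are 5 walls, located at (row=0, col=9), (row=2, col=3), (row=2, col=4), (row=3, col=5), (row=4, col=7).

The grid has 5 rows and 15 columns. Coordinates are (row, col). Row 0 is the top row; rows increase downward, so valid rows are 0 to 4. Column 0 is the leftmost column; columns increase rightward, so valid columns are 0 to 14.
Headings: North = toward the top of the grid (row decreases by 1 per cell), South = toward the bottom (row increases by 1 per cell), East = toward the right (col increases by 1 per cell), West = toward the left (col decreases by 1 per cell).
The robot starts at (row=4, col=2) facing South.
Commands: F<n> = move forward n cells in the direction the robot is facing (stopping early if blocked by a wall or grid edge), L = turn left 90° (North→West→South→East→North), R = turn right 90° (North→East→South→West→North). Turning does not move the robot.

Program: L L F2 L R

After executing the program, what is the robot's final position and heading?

Start: (row=4, col=2), facing South
  L: turn left, now facing East
  L: turn left, now facing North
  F2: move forward 2, now at (row=2, col=2)
  L: turn left, now facing West
  R: turn right, now facing North
Final: (row=2, col=2), facing North

Answer: Final position: (row=2, col=2), facing North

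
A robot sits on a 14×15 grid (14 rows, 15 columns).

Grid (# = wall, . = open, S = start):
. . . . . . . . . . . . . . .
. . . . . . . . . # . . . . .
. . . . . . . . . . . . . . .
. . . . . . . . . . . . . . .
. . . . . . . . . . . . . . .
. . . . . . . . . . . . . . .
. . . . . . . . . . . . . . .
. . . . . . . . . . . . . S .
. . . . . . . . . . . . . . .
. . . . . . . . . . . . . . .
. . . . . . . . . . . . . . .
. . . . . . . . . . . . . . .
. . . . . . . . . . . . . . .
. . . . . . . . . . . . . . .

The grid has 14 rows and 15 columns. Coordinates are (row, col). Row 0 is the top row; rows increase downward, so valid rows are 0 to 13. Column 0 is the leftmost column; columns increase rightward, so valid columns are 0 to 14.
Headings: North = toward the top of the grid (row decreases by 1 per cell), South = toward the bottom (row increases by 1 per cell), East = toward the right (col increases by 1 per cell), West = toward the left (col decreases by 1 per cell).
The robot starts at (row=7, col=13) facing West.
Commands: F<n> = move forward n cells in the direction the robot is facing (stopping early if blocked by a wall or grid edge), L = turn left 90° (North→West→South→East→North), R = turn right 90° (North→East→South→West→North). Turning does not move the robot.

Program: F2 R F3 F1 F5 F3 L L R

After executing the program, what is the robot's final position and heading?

Start: (row=7, col=13), facing West
  F2: move forward 2, now at (row=7, col=11)
  R: turn right, now facing North
  F3: move forward 3, now at (row=4, col=11)
  F1: move forward 1, now at (row=3, col=11)
  F5: move forward 3/5 (blocked), now at (row=0, col=11)
  F3: move forward 0/3 (blocked), now at (row=0, col=11)
  L: turn left, now facing West
  L: turn left, now facing South
  R: turn right, now facing West
Final: (row=0, col=11), facing West

Answer: Final position: (row=0, col=11), facing West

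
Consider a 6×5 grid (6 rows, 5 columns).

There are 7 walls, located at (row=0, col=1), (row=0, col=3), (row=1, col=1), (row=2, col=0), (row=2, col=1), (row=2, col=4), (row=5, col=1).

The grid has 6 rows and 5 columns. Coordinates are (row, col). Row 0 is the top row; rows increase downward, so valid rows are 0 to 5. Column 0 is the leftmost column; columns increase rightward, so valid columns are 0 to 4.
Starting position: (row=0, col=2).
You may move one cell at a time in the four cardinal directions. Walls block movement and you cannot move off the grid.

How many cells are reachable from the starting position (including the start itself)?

BFS flood-fill from (row=0, col=2):
  Distance 0: (row=0, col=2)
  Distance 1: (row=1, col=2)
  Distance 2: (row=1, col=3), (row=2, col=2)
  Distance 3: (row=1, col=4), (row=2, col=3), (row=3, col=2)
  Distance 4: (row=0, col=4), (row=3, col=1), (row=3, col=3), (row=4, col=2)
  Distance 5: (row=3, col=0), (row=3, col=4), (row=4, col=1), (row=4, col=3), (row=5, col=2)
  Distance 6: (row=4, col=0), (row=4, col=4), (row=5, col=3)
  Distance 7: (row=5, col=0), (row=5, col=4)
Total reachable: 21 (grid has 23 open cells total)

Answer: Reachable cells: 21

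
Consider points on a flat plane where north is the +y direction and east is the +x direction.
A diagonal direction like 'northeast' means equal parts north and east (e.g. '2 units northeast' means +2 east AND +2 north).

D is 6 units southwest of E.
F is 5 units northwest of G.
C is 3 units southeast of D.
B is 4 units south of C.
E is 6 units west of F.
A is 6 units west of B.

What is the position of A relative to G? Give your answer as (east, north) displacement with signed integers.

Place G at the origin (east=0, north=0).
  F is 5 units northwest of G: delta (east=-5, north=+5); F at (east=-5, north=5).
  E is 6 units west of F: delta (east=-6, north=+0); E at (east=-11, north=5).
  D is 6 units southwest of E: delta (east=-6, north=-6); D at (east=-17, north=-1).
  C is 3 units southeast of D: delta (east=+3, north=-3); C at (east=-14, north=-4).
  B is 4 units south of C: delta (east=+0, north=-4); B at (east=-14, north=-8).
  A is 6 units west of B: delta (east=-6, north=+0); A at (east=-20, north=-8).
Therefore A relative to G: (east=-20, north=-8).

Answer: A is at (east=-20, north=-8) relative to G.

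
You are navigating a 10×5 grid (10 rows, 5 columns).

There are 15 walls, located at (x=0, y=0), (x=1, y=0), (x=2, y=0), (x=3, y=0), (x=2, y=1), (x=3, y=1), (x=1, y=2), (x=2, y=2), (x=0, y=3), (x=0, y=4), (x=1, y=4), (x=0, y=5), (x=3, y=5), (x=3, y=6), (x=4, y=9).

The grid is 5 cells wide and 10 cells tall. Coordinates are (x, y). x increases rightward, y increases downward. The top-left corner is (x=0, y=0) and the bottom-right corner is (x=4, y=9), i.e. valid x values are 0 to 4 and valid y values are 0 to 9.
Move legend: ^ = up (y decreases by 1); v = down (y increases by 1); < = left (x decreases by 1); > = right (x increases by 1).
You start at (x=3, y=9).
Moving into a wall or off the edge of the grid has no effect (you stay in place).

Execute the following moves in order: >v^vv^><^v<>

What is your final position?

Start: (x=3, y=9)
  > (right): blocked, stay at (x=3, y=9)
  v (down): blocked, stay at (x=3, y=9)
  ^ (up): (x=3, y=9) -> (x=3, y=8)
  v (down): (x=3, y=8) -> (x=3, y=9)
  v (down): blocked, stay at (x=3, y=9)
  ^ (up): (x=3, y=9) -> (x=3, y=8)
  > (right): (x=3, y=8) -> (x=4, y=8)
  < (left): (x=4, y=8) -> (x=3, y=8)
  ^ (up): (x=3, y=8) -> (x=3, y=7)
  v (down): (x=3, y=7) -> (x=3, y=8)
  < (left): (x=3, y=8) -> (x=2, y=8)
  > (right): (x=2, y=8) -> (x=3, y=8)
Final: (x=3, y=8)

Answer: Final position: (x=3, y=8)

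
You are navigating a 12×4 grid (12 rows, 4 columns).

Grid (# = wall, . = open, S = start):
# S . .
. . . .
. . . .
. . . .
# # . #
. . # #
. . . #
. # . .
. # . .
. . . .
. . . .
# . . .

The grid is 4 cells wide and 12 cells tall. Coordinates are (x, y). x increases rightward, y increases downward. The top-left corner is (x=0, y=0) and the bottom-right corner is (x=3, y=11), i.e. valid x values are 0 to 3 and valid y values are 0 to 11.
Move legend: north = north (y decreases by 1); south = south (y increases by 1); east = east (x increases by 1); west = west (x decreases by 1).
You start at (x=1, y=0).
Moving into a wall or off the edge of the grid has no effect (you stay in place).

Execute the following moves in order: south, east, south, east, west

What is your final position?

Start: (x=1, y=0)
  south (south): (x=1, y=0) -> (x=1, y=1)
  east (east): (x=1, y=1) -> (x=2, y=1)
  south (south): (x=2, y=1) -> (x=2, y=2)
  east (east): (x=2, y=2) -> (x=3, y=2)
  west (west): (x=3, y=2) -> (x=2, y=2)
Final: (x=2, y=2)

Answer: Final position: (x=2, y=2)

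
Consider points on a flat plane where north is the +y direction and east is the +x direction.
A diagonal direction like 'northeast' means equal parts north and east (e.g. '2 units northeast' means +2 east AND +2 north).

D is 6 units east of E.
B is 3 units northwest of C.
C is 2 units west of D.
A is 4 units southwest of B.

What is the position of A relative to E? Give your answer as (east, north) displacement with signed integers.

Place E at the origin (east=0, north=0).
  D is 6 units east of E: delta (east=+6, north=+0); D at (east=6, north=0).
  C is 2 units west of D: delta (east=-2, north=+0); C at (east=4, north=0).
  B is 3 units northwest of C: delta (east=-3, north=+3); B at (east=1, north=3).
  A is 4 units southwest of B: delta (east=-4, north=-4); A at (east=-3, north=-1).
Therefore A relative to E: (east=-3, north=-1).

Answer: A is at (east=-3, north=-1) relative to E.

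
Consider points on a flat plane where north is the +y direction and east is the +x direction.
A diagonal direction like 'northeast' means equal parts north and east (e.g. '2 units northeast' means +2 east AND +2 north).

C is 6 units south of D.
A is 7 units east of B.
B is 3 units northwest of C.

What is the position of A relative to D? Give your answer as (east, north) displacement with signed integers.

Answer: A is at (east=4, north=-3) relative to D.

Derivation:
Place D at the origin (east=0, north=0).
  C is 6 units south of D: delta (east=+0, north=-6); C at (east=0, north=-6).
  B is 3 units northwest of C: delta (east=-3, north=+3); B at (east=-3, north=-3).
  A is 7 units east of B: delta (east=+7, north=+0); A at (east=4, north=-3).
Therefore A relative to D: (east=4, north=-3).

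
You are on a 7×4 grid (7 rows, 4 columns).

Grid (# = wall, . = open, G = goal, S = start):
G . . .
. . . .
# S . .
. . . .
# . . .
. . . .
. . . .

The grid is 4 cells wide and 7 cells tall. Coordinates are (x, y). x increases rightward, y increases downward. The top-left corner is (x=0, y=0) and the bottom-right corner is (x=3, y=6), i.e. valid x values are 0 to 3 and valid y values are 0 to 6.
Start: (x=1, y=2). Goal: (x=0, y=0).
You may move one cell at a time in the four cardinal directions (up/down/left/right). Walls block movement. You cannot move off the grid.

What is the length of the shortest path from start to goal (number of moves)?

BFS from (x=1, y=2) until reaching (x=0, y=0):
  Distance 0: (x=1, y=2)
  Distance 1: (x=1, y=1), (x=2, y=2), (x=1, y=3)
  Distance 2: (x=1, y=0), (x=0, y=1), (x=2, y=1), (x=3, y=2), (x=0, y=3), (x=2, y=3), (x=1, y=4)
  Distance 3: (x=0, y=0), (x=2, y=0), (x=3, y=1), (x=3, y=3), (x=2, y=4), (x=1, y=5)  <- goal reached here
One shortest path (3 moves): (x=1, y=2) -> (x=1, y=1) -> (x=0, y=1) -> (x=0, y=0)

Answer: Shortest path length: 3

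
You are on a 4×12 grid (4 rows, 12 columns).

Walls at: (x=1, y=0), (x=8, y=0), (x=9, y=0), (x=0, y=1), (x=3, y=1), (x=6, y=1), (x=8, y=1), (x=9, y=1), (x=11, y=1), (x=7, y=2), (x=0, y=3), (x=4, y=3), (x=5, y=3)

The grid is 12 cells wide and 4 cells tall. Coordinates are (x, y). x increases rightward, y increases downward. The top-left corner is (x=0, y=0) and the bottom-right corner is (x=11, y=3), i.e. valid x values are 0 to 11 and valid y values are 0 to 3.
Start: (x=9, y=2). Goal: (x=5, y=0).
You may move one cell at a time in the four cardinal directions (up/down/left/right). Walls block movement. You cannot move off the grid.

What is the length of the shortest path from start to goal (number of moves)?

Answer: Shortest path length: 8

Derivation:
BFS from (x=9, y=2) until reaching (x=5, y=0):
  Distance 0: (x=9, y=2)
  Distance 1: (x=8, y=2), (x=10, y=2), (x=9, y=3)
  Distance 2: (x=10, y=1), (x=11, y=2), (x=8, y=3), (x=10, y=3)
  Distance 3: (x=10, y=0), (x=7, y=3), (x=11, y=3)
  Distance 4: (x=11, y=0), (x=6, y=3)
  Distance 5: (x=6, y=2)
  Distance 6: (x=5, y=2)
  Distance 7: (x=5, y=1), (x=4, y=2)
  Distance 8: (x=5, y=0), (x=4, y=1), (x=3, y=2)  <- goal reached here
One shortest path (8 moves): (x=9, y=2) -> (x=8, y=2) -> (x=8, y=3) -> (x=7, y=3) -> (x=6, y=3) -> (x=6, y=2) -> (x=5, y=2) -> (x=5, y=1) -> (x=5, y=0)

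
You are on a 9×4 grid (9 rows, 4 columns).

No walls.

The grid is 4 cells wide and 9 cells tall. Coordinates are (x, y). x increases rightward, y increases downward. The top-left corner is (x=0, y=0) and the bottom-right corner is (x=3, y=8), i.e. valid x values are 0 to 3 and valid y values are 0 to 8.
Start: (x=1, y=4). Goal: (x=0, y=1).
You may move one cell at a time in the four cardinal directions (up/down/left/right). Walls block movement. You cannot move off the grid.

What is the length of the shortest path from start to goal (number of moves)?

BFS from (x=1, y=4) until reaching (x=0, y=1):
  Distance 0: (x=1, y=4)
  Distance 1: (x=1, y=3), (x=0, y=4), (x=2, y=4), (x=1, y=5)
  Distance 2: (x=1, y=2), (x=0, y=3), (x=2, y=3), (x=3, y=4), (x=0, y=5), (x=2, y=5), (x=1, y=6)
  Distance 3: (x=1, y=1), (x=0, y=2), (x=2, y=2), (x=3, y=3), (x=3, y=5), (x=0, y=6), (x=2, y=6), (x=1, y=7)
  Distance 4: (x=1, y=0), (x=0, y=1), (x=2, y=1), (x=3, y=2), (x=3, y=6), (x=0, y=7), (x=2, y=7), (x=1, y=8)  <- goal reached here
One shortest path (4 moves): (x=1, y=4) -> (x=0, y=4) -> (x=0, y=3) -> (x=0, y=2) -> (x=0, y=1)

Answer: Shortest path length: 4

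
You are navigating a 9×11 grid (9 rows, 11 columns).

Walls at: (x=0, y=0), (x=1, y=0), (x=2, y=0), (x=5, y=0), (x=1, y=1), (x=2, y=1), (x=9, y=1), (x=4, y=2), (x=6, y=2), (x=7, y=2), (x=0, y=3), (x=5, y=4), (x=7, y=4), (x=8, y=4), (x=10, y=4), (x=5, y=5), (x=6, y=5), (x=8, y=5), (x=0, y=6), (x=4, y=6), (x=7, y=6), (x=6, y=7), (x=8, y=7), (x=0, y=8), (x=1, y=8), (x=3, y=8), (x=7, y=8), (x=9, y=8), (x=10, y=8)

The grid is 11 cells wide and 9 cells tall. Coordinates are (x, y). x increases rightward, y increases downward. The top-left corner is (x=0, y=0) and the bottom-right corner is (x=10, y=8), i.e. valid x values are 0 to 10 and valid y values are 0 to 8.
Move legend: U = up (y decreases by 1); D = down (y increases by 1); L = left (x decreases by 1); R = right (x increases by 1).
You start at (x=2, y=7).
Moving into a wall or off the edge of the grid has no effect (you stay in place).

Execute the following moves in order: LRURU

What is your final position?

Start: (x=2, y=7)
  L (left): (x=2, y=7) -> (x=1, y=7)
  R (right): (x=1, y=7) -> (x=2, y=7)
  U (up): (x=2, y=7) -> (x=2, y=6)
  R (right): (x=2, y=6) -> (x=3, y=6)
  U (up): (x=3, y=6) -> (x=3, y=5)
Final: (x=3, y=5)

Answer: Final position: (x=3, y=5)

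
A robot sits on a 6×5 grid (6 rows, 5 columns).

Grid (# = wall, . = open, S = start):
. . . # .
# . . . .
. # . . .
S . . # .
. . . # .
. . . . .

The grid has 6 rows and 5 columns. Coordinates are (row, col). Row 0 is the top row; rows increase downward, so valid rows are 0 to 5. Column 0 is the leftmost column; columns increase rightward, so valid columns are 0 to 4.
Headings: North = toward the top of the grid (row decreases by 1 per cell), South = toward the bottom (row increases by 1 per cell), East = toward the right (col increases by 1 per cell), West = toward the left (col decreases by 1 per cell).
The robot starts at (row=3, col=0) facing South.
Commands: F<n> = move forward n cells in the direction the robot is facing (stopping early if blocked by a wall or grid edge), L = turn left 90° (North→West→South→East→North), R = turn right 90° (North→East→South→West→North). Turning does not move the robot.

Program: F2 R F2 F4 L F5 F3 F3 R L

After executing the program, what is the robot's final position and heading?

Start: (row=3, col=0), facing South
  F2: move forward 2, now at (row=5, col=0)
  R: turn right, now facing West
  F2: move forward 0/2 (blocked), now at (row=5, col=0)
  F4: move forward 0/4 (blocked), now at (row=5, col=0)
  L: turn left, now facing South
  F5: move forward 0/5 (blocked), now at (row=5, col=0)
  F3: move forward 0/3 (blocked), now at (row=5, col=0)
  F3: move forward 0/3 (blocked), now at (row=5, col=0)
  R: turn right, now facing West
  L: turn left, now facing South
Final: (row=5, col=0), facing South

Answer: Final position: (row=5, col=0), facing South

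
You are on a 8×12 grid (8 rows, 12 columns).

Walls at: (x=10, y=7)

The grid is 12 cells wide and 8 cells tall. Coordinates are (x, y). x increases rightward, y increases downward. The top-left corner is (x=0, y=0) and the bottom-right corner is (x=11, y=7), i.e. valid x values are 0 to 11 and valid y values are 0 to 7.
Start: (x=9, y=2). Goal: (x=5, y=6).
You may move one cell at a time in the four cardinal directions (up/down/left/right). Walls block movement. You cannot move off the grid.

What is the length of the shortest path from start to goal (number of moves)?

BFS from (x=9, y=2) until reaching (x=5, y=6):
  Distance 0: (x=9, y=2)
  Distance 1: (x=9, y=1), (x=8, y=2), (x=10, y=2), (x=9, y=3)
  Distance 2: (x=9, y=0), (x=8, y=1), (x=10, y=1), (x=7, y=2), (x=11, y=2), (x=8, y=3), (x=10, y=3), (x=9, y=4)
  Distance 3: (x=8, y=0), (x=10, y=0), (x=7, y=1), (x=11, y=1), (x=6, y=2), (x=7, y=3), (x=11, y=3), (x=8, y=4), (x=10, y=4), (x=9, y=5)
  Distance 4: (x=7, y=0), (x=11, y=0), (x=6, y=1), (x=5, y=2), (x=6, y=3), (x=7, y=4), (x=11, y=4), (x=8, y=5), (x=10, y=5), (x=9, y=6)
  Distance 5: (x=6, y=0), (x=5, y=1), (x=4, y=2), (x=5, y=3), (x=6, y=4), (x=7, y=5), (x=11, y=5), (x=8, y=6), (x=10, y=6), (x=9, y=7)
  Distance 6: (x=5, y=0), (x=4, y=1), (x=3, y=2), (x=4, y=3), (x=5, y=4), (x=6, y=5), (x=7, y=6), (x=11, y=6), (x=8, y=7)
  Distance 7: (x=4, y=0), (x=3, y=1), (x=2, y=2), (x=3, y=3), (x=4, y=4), (x=5, y=5), (x=6, y=6), (x=7, y=7), (x=11, y=7)
  Distance 8: (x=3, y=0), (x=2, y=1), (x=1, y=2), (x=2, y=3), (x=3, y=4), (x=4, y=5), (x=5, y=6), (x=6, y=7)  <- goal reached here
One shortest path (8 moves): (x=9, y=2) -> (x=8, y=2) -> (x=7, y=2) -> (x=6, y=2) -> (x=5, y=2) -> (x=5, y=3) -> (x=5, y=4) -> (x=5, y=5) -> (x=5, y=6)

Answer: Shortest path length: 8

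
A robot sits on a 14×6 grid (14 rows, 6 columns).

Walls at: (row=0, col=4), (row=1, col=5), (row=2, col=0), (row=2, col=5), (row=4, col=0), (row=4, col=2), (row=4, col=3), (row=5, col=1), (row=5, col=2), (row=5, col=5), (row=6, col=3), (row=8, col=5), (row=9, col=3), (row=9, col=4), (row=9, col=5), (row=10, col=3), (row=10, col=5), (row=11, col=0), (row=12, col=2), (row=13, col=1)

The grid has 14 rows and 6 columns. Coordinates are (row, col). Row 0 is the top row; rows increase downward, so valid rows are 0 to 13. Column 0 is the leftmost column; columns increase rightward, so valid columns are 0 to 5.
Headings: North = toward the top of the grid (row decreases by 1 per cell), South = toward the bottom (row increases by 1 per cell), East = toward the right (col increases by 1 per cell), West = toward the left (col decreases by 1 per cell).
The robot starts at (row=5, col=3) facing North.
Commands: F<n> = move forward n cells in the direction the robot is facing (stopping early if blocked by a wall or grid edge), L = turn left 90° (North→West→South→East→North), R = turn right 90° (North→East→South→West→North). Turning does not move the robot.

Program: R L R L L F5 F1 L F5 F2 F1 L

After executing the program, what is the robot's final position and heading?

Start: (row=5, col=3), facing North
  R: turn right, now facing East
  L: turn left, now facing North
  R: turn right, now facing East
  L: turn left, now facing North
  L: turn left, now facing West
  F5: move forward 0/5 (blocked), now at (row=5, col=3)
  F1: move forward 0/1 (blocked), now at (row=5, col=3)
  L: turn left, now facing South
  F5: move forward 0/5 (blocked), now at (row=5, col=3)
  F2: move forward 0/2 (blocked), now at (row=5, col=3)
  F1: move forward 0/1 (blocked), now at (row=5, col=3)
  L: turn left, now facing East
Final: (row=5, col=3), facing East

Answer: Final position: (row=5, col=3), facing East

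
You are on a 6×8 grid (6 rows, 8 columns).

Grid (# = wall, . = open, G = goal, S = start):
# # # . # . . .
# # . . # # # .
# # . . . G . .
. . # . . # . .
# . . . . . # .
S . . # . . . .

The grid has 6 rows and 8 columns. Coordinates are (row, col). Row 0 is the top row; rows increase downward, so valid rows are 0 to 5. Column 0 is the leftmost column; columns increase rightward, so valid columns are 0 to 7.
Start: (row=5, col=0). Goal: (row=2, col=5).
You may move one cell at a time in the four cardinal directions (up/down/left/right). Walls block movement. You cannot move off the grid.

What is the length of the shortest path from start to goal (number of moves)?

Answer: Shortest path length: 8

Derivation:
BFS from (row=5, col=0) until reaching (row=2, col=5):
  Distance 0: (row=5, col=0)
  Distance 1: (row=5, col=1)
  Distance 2: (row=4, col=1), (row=5, col=2)
  Distance 3: (row=3, col=1), (row=4, col=2)
  Distance 4: (row=3, col=0), (row=4, col=3)
  Distance 5: (row=3, col=3), (row=4, col=4)
  Distance 6: (row=2, col=3), (row=3, col=4), (row=4, col=5), (row=5, col=4)
  Distance 7: (row=1, col=3), (row=2, col=2), (row=2, col=4), (row=5, col=5)
  Distance 8: (row=0, col=3), (row=1, col=2), (row=2, col=5), (row=5, col=6)  <- goal reached here
One shortest path (8 moves): (row=5, col=0) -> (row=5, col=1) -> (row=5, col=2) -> (row=4, col=2) -> (row=4, col=3) -> (row=4, col=4) -> (row=3, col=4) -> (row=2, col=4) -> (row=2, col=5)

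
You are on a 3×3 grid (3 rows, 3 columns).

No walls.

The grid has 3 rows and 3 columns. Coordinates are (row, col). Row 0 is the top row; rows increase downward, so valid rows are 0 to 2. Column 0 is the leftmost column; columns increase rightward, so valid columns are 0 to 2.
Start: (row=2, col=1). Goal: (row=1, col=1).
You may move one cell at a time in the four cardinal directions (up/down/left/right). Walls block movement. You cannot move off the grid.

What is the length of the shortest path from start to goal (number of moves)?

BFS from (row=2, col=1) until reaching (row=1, col=1):
  Distance 0: (row=2, col=1)
  Distance 1: (row=1, col=1), (row=2, col=0), (row=2, col=2)  <- goal reached here
One shortest path (1 moves): (row=2, col=1) -> (row=1, col=1)

Answer: Shortest path length: 1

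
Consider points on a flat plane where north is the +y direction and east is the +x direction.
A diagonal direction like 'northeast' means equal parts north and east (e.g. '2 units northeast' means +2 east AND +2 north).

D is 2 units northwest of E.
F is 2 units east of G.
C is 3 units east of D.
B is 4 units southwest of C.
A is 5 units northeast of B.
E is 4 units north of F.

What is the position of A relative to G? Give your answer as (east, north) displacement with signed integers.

Answer: A is at (east=4, north=7) relative to G.

Derivation:
Place G at the origin (east=0, north=0).
  F is 2 units east of G: delta (east=+2, north=+0); F at (east=2, north=0).
  E is 4 units north of F: delta (east=+0, north=+4); E at (east=2, north=4).
  D is 2 units northwest of E: delta (east=-2, north=+2); D at (east=0, north=6).
  C is 3 units east of D: delta (east=+3, north=+0); C at (east=3, north=6).
  B is 4 units southwest of C: delta (east=-4, north=-4); B at (east=-1, north=2).
  A is 5 units northeast of B: delta (east=+5, north=+5); A at (east=4, north=7).
Therefore A relative to G: (east=4, north=7).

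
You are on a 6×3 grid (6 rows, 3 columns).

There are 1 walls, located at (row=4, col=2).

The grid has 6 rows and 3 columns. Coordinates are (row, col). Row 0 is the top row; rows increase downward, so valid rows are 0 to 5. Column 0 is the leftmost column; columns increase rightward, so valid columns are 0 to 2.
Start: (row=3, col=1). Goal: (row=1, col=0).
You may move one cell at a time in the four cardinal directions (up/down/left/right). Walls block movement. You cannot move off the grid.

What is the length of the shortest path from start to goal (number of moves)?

BFS from (row=3, col=1) until reaching (row=1, col=0):
  Distance 0: (row=3, col=1)
  Distance 1: (row=2, col=1), (row=3, col=0), (row=3, col=2), (row=4, col=1)
  Distance 2: (row=1, col=1), (row=2, col=0), (row=2, col=2), (row=4, col=0), (row=5, col=1)
  Distance 3: (row=0, col=1), (row=1, col=0), (row=1, col=2), (row=5, col=0), (row=5, col=2)  <- goal reached here
One shortest path (3 moves): (row=3, col=1) -> (row=3, col=0) -> (row=2, col=0) -> (row=1, col=0)

Answer: Shortest path length: 3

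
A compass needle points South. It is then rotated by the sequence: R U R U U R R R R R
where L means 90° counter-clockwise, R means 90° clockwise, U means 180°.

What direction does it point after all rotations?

Start: South
  R (right (90° clockwise)) -> West
  U (U-turn (180°)) -> East
  R (right (90° clockwise)) -> South
  U (U-turn (180°)) -> North
  U (U-turn (180°)) -> South
  R (right (90° clockwise)) -> West
  R (right (90° clockwise)) -> North
  R (right (90° clockwise)) -> East
  R (right (90° clockwise)) -> South
  R (right (90° clockwise)) -> West
Final: West

Answer: Final heading: West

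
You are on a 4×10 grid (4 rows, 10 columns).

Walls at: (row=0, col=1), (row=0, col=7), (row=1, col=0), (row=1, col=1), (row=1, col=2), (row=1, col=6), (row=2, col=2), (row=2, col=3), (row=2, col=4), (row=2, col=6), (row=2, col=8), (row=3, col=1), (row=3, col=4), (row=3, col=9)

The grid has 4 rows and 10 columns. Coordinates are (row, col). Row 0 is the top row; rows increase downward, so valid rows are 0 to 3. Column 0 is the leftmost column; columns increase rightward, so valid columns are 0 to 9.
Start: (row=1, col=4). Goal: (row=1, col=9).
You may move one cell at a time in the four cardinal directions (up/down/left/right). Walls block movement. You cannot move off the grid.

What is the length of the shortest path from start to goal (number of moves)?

BFS from (row=1, col=4) until reaching (row=1, col=9):
  Distance 0: (row=1, col=4)
  Distance 1: (row=0, col=4), (row=1, col=3), (row=1, col=5)
  Distance 2: (row=0, col=3), (row=0, col=5), (row=2, col=5)
  Distance 3: (row=0, col=2), (row=0, col=6), (row=3, col=5)
  Distance 4: (row=3, col=6)
  Distance 5: (row=3, col=7)
  Distance 6: (row=2, col=7), (row=3, col=8)
  Distance 7: (row=1, col=7)
  Distance 8: (row=1, col=8)
  Distance 9: (row=0, col=8), (row=1, col=9)  <- goal reached here
One shortest path (9 moves): (row=1, col=4) -> (row=1, col=5) -> (row=2, col=5) -> (row=3, col=5) -> (row=3, col=6) -> (row=3, col=7) -> (row=2, col=7) -> (row=1, col=7) -> (row=1, col=8) -> (row=1, col=9)

Answer: Shortest path length: 9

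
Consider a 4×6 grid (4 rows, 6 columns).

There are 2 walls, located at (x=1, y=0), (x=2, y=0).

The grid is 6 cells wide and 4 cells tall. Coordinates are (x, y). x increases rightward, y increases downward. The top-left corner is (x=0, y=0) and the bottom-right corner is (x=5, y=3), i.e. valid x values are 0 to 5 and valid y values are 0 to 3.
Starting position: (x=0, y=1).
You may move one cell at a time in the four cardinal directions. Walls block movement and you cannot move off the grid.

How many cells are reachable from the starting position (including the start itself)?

Answer: Reachable cells: 22

Derivation:
BFS flood-fill from (x=0, y=1):
  Distance 0: (x=0, y=1)
  Distance 1: (x=0, y=0), (x=1, y=1), (x=0, y=2)
  Distance 2: (x=2, y=1), (x=1, y=2), (x=0, y=3)
  Distance 3: (x=3, y=1), (x=2, y=2), (x=1, y=3)
  Distance 4: (x=3, y=0), (x=4, y=1), (x=3, y=2), (x=2, y=3)
  Distance 5: (x=4, y=0), (x=5, y=1), (x=4, y=2), (x=3, y=3)
  Distance 6: (x=5, y=0), (x=5, y=2), (x=4, y=3)
  Distance 7: (x=5, y=3)
Total reachable: 22 (grid has 22 open cells total)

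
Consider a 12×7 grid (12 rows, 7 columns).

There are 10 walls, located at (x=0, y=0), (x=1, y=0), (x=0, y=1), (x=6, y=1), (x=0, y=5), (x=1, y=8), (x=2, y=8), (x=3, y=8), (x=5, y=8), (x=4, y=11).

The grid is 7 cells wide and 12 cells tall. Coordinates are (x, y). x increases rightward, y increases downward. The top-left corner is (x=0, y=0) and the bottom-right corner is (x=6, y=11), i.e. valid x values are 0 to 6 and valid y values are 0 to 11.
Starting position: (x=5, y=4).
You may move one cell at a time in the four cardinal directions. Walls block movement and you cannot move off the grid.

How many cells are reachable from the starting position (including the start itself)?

BFS flood-fill from (x=5, y=4):
  Distance 0: (x=5, y=4)
  Distance 1: (x=5, y=3), (x=4, y=4), (x=6, y=4), (x=5, y=5)
  Distance 2: (x=5, y=2), (x=4, y=3), (x=6, y=3), (x=3, y=4), (x=4, y=5), (x=6, y=5), (x=5, y=6)
  Distance 3: (x=5, y=1), (x=4, y=2), (x=6, y=2), (x=3, y=3), (x=2, y=4), (x=3, y=5), (x=4, y=6), (x=6, y=6), (x=5, y=7)
  Distance 4: (x=5, y=0), (x=4, y=1), (x=3, y=2), (x=2, y=3), (x=1, y=4), (x=2, y=5), (x=3, y=6), (x=4, y=7), (x=6, y=7)
  Distance 5: (x=4, y=0), (x=6, y=0), (x=3, y=1), (x=2, y=2), (x=1, y=3), (x=0, y=4), (x=1, y=5), (x=2, y=6), (x=3, y=7), (x=4, y=8), (x=6, y=8)
  Distance 6: (x=3, y=0), (x=2, y=1), (x=1, y=2), (x=0, y=3), (x=1, y=6), (x=2, y=7), (x=4, y=9), (x=6, y=9)
  Distance 7: (x=2, y=0), (x=1, y=1), (x=0, y=2), (x=0, y=6), (x=1, y=7), (x=3, y=9), (x=5, y=9), (x=4, y=10), (x=6, y=10)
  Distance 8: (x=0, y=7), (x=2, y=9), (x=3, y=10), (x=5, y=10), (x=6, y=11)
  Distance 9: (x=0, y=8), (x=1, y=9), (x=2, y=10), (x=3, y=11), (x=5, y=11)
  Distance 10: (x=0, y=9), (x=1, y=10), (x=2, y=11)
  Distance 11: (x=0, y=10), (x=1, y=11)
  Distance 12: (x=0, y=11)
Total reachable: 74 (grid has 74 open cells total)

Answer: Reachable cells: 74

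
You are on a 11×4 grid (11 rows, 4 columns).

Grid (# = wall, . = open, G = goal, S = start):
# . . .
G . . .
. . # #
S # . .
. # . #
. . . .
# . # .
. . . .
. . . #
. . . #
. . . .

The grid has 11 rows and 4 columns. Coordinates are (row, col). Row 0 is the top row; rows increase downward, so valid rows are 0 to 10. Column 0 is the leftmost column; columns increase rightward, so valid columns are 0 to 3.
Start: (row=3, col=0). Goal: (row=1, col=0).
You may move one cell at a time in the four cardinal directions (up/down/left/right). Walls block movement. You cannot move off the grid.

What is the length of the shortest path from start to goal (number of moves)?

Answer: Shortest path length: 2

Derivation:
BFS from (row=3, col=0) until reaching (row=1, col=0):
  Distance 0: (row=3, col=0)
  Distance 1: (row=2, col=0), (row=4, col=0)
  Distance 2: (row=1, col=0), (row=2, col=1), (row=5, col=0)  <- goal reached here
One shortest path (2 moves): (row=3, col=0) -> (row=2, col=0) -> (row=1, col=0)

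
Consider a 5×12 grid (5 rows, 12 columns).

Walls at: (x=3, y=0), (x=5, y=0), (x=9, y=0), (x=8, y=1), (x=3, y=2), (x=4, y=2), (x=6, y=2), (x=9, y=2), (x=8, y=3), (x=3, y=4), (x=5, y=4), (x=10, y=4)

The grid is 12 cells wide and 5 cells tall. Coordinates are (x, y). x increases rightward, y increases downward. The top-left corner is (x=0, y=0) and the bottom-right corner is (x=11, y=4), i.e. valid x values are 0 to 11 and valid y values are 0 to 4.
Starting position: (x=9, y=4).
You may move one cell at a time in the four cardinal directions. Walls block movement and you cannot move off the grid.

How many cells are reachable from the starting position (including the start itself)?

BFS flood-fill from (x=9, y=4):
  Distance 0: (x=9, y=4)
  Distance 1: (x=9, y=3), (x=8, y=4)
  Distance 2: (x=10, y=3), (x=7, y=4)
  Distance 3: (x=10, y=2), (x=7, y=3), (x=11, y=3), (x=6, y=4)
  Distance 4: (x=10, y=1), (x=7, y=2), (x=11, y=2), (x=6, y=3), (x=11, y=4)
  Distance 5: (x=10, y=0), (x=7, y=1), (x=9, y=1), (x=11, y=1), (x=8, y=2), (x=5, y=3)
  Distance 6: (x=7, y=0), (x=11, y=0), (x=6, y=1), (x=5, y=2), (x=4, y=3)
  Distance 7: (x=6, y=0), (x=8, y=0), (x=5, y=1), (x=3, y=3), (x=4, y=4)
  Distance 8: (x=4, y=1), (x=2, y=3)
  Distance 9: (x=4, y=0), (x=3, y=1), (x=2, y=2), (x=1, y=3), (x=2, y=4)
  Distance 10: (x=2, y=1), (x=1, y=2), (x=0, y=3), (x=1, y=4)
  Distance 11: (x=2, y=0), (x=1, y=1), (x=0, y=2), (x=0, y=4)
  Distance 12: (x=1, y=0), (x=0, y=1)
  Distance 13: (x=0, y=0)
Total reachable: 48 (grid has 48 open cells total)

Answer: Reachable cells: 48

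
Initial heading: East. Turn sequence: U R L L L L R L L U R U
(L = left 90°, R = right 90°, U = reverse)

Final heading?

Start: East
  U (U-turn (180°)) -> West
  R (right (90° clockwise)) -> North
  L (left (90° counter-clockwise)) -> West
  L (left (90° counter-clockwise)) -> South
  L (left (90° counter-clockwise)) -> East
  L (left (90° counter-clockwise)) -> North
  R (right (90° clockwise)) -> East
  L (left (90° counter-clockwise)) -> North
  L (left (90° counter-clockwise)) -> West
  U (U-turn (180°)) -> East
  R (right (90° clockwise)) -> South
  U (U-turn (180°)) -> North
Final: North

Answer: Final heading: North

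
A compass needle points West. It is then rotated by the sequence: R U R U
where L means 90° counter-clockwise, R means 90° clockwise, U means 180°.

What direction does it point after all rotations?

Answer: Final heading: East

Derivation:
Start: West
  R (right (90° clockwise)) -> North
  U (U-turn (180°)) -> South
  R (right (90° clockwise)) -> West
  U (U-turn (180°)) -> East
Final: East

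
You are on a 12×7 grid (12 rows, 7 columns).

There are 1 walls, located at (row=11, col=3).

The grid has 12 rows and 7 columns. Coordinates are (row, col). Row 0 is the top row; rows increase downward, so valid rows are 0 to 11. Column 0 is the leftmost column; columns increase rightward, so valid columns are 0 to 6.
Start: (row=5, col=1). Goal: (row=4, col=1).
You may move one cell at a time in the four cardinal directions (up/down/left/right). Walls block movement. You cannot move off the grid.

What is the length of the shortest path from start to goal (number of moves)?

BFS from (row=5, col=1) until reaching (row=4, col=1):
  Distance 0: (row=5, col=1)
  Distance 1: (row=4, col=1), (row=5, col=0), (row=5, col=2), (row=6, col=1)  <- goal reached here
One shortest path (1 moves): (row=5, col=1) -> (row=4, col=1)

Answer: Shortest path length: 1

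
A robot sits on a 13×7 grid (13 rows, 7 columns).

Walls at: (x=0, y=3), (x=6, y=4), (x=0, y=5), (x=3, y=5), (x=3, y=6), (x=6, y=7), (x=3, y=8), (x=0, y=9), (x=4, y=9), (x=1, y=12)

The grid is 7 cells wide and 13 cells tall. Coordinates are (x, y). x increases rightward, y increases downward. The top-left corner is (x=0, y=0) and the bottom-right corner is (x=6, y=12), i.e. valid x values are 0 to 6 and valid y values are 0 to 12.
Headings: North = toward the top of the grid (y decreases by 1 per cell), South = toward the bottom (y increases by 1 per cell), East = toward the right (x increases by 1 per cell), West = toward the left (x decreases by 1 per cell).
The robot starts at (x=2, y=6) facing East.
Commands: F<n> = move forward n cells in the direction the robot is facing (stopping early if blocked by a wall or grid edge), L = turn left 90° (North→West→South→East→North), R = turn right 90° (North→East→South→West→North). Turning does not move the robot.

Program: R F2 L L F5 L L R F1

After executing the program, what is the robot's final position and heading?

Answer: Final position: (x=1, y=3), facing West

Derivation:
Start: (x=2, y=6), facing East
  R: turn right, now facing South
  F2: move forward 2, now at (x=2, y=8)
  L: turn left, now facing East
  L: turn left, now facing North
  F5: move forward 5, now at (x=2, y=3)
  L: turn left, now facing West
  L: turn left, now facing South
  R: turn right, now facing West
  F1: move forward 1, now at (x=1, y=3)
Final: (x=1, y=3), facing West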